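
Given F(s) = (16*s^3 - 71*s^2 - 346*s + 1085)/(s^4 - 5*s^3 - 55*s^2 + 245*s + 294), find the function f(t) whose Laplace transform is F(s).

Factor the denominator: s^4 - 5*s^3 - 55*s^2 + 245*s + 294 = (s - 7)*(s - 6)*(s + 1)*(s + 7).
Partial fraction decomposition gives [1/(s - 6)] + [5/(s + 7)] + [4/(s + 1)] + [6/(s - 7)].
Invert each term: 1/(s - 6) ↔ e^(6t); 5/(s + 7) ↔ 5e^(-7t); 4/(s + 1) ↔ 4e^(-t); 6/(s - 7) ↔ 6e^(7t).

f(t) = 6*exp(7*t) + exp(6*t) + 4*exp(-t) + 5*exp(-7*t)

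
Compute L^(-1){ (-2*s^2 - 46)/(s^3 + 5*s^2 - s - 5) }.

-4*exp(t) + 6*exp(-t) - 4*exp(-5*t)

Factor the denominator: s^3 + 5*s^2 - s - 5 = (s - 1)*(s + 1)*(s + 5).
Partial fraction decomposition gives [6/(s + 1)] + [-4/(s - 1)] + [-4/(s + 5)].
Invert each term: 6/(s + 1) ↔ 6e^(-t); -4/(s - 1) ↔ -4e^(t); -4/(s + 5) ↔ -4e^(-5t).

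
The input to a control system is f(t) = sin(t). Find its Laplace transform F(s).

F(s) = 1/(s^2 + 1)

L{sin(t)} = 1/(s^2 + 1).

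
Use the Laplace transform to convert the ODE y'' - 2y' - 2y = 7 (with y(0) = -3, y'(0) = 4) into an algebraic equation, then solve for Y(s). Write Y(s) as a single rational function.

Y(s) = (-3*s^2 + 10*s + 7)/(s^3 - 2*s^2 - 2*s)

Transform both sides with L{·}.
Using L{y''} = s^2 Y - s·y(0) - y'(0) and L{y'} = sY - y(0), with y(0) = -3, y'(0) = 4, the left side becomes (s^2 - 2*s - 2)Y - (-3*s + 10).
The right side is L{7} = 7/s.
So (s^2 - 2*s - 2)Y = 7/s + (-3*s + 10).
Divide through and combine into a single rational function.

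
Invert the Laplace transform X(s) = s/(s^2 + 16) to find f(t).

f(t) = cos(4*t)

Since L{cos(4t)} = s/(s^2 + 16), the inverse is cos(4*t).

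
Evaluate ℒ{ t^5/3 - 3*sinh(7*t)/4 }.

By linearity of the Laplace transform, transform each term separately.
(1/3)·[L{t^5} = 5!/s^6 = 120/s^6]; (-3/4)·[L{sinh(7t)} = 7/(s^2 - 49)].

-21/(4*(s^2 - 49)) + 40/s^6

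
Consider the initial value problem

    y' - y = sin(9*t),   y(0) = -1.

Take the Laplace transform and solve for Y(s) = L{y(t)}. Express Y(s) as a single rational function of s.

Transform both sides with L{·}.
With L{y'} = sY - y(0) = sY - (-1): the LHS transforms to (s - 1)Y - (-1).
The right side is L{sin(9*t)} = 9/(s^2 + 81).
So (s - 1)Y = 9/(s^2 + 81) + (-1).
Isolate Y and clear denominators.

Y(s) = (-s^2 - 72)/(s^3 - s^2 + 81*s - 81)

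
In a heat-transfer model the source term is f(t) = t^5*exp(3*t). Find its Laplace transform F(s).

L{t^5} = 5!/s^6 = 120/s^6.
By the first shifting theorem, multiplying by e^(3t) replaces s with s - 3.

F(s) = 120/(s - 3)^6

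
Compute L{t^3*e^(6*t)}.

6/(s - 6)^4

L{t^3} = 3!/s^4 = 6/s^4.
By the first shifting theorem, multiplying by e^(6t) replaces s with s - 6.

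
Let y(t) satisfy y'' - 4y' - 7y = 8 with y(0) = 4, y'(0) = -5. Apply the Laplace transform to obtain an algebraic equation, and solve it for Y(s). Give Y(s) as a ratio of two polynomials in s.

Laplace-transform each side.
With L{y''} = s^2 Y - s·y(0) - y'(0) and L{y'} = sY - y(0), with y(0) = 4, y'(0) = -5: the LHS transforms to (s^2 - 4*s - 7)Y - (4*s - 21).
The right side is L{8} = 8/s.
So (s^2 - 4*s - 7)Y = 8/s + (4*s - 21).
Isolate Y and clear denominators.

Y(s) = (4*s^2 - 21*s + 8)/(s^3 - 4*s^2 - 7*s)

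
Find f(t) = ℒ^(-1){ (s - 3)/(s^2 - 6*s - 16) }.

f(t) = exp(3*t)*cosh(5*t)

Rewrite the denominator: s^2 - 6*s - 16 = (s - 3)^2 - 25.
The form in (s - 3) signals a first-shifting-theorem factor e^(3t).
Since L{cosh(5t)} = s/(s^2 - 25), the inverse is e^(3*t)*cosh(5*t).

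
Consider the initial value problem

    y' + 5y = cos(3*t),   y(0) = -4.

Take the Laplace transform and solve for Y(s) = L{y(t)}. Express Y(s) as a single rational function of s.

Y(s) = (-4*s^2 + s - 36)/(s^3 + 5*s^2 + 9*s + 45)

Laplace-transform each side.
With L{y'} = sY - y(0) = sY - (-4): the LHS transforms to (s + 5)Y - (-4).
The right side is L{cos(3*t)} = s/(s^2 + 9).
So (s + 5)Y = s/(s^2 + 9) + (-4).
Divide through and combine into a single rational function.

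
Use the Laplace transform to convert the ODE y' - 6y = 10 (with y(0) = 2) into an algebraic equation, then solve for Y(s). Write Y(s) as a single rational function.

Y(s) = (2*s + 10)/(s^2 - 6*s)

Transform both sides with L{·}.
With L{y'} = sY - y(0) = sY - 2: the LHS transforms to (s - 6)Y - (2).
The right side is L{10} = 10/s.
So (s - 6)Y = 10/s + (2).
Solve for Y(s) and write it as one ratio of polynomials.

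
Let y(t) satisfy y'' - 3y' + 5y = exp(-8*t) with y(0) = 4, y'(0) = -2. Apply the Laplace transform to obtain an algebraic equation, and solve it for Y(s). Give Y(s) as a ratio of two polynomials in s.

Transform both sides with L{·}.
The derivative rules (L{y''} = s^2 Y - s·y(0) - y'(0) and L{y'} = sY - y(0), with y(0) = 4, y'(0) = -2) turn the left side into (s^2 - 3*s + 5)Y - (4*s - 14).
The right side is L{exp(-8*t)} = 1/(s + 8).
So (s^2 - 3*s + 5)Y = 1/(s + 8) + (4*s - 14).
Isolate Y and clear denominators.

Y(s) = (4*s^2 + 18*s - 111)/(s^3 + 5*s^2 - 19*s + 40)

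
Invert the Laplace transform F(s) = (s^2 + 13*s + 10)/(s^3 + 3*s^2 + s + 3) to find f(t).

Factor the denominator: s^3 + 3*s^2 + s + 3 = (s + 3)*(s^2 + 1).
Partial fraction decomposition gives [-2/(s + 3)] + [3*s/(s^2 + 1)] + [4/(s^2 + 1)].
Invert each term: -2/(s + 3) ↔ -2e^(-3t); 3·s/(s^2 + 1) ↔ 3cos(t); 4·1/(s^2 + 1) ↔ 4sin(t).

f(t) = 4*sin(t) + 3*cos(t) - 2*exp(-3*t)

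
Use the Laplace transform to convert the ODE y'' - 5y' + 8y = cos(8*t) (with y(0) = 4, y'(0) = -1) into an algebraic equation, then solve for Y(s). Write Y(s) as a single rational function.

Transform both sides with L{·}.
Using L{y''} = s^2 Y - s·y(0) - y'(0) and L{y'} = sY - y(0), with y(0) = 4, y'(0) = -1, the left side becomes (s^2 - 5*s + 8)Y - (4*s - 21).
The right side is L{cos(8*t)} = s/(s^2 + 64).
So (s^2 - 5*s + 8)Y = s/(s^2 + 64) + (4*s - 21).
Divide through and combine into a single rational function.

Y(s) = (4*s^3 - 21*s^2 + 257*s - 1344)/(s^4 - 5*s^3 + 72*s^2 - 320*s + 512)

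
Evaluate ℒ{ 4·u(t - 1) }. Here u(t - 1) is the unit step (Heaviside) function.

4*exp(-s)/s

By the second shifting theorem, L{u(t - c)·g(t - c)} = e^(-cs)·G(s) with c = 1 and G(s) = L{g(t)}.
L{4} = 4/s.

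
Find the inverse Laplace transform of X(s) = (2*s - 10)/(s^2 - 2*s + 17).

-2*exp(t)*sin(4*t) + 2*exp(t)*cos(4*t)

Complete the square in the denominator: s^2 - 2*s + 17 = (s - 1)^2 + 4^2.
Split the numerator to match: 2*s - 10 = 2·(s - 1) - 2·4.
Invert each term: 2·(s - 1)/((s - 1)^2 + 16) ↔ 2e^(t)cos(4t); -2·4/((s - 1)^2 + 16) ↔ -2e^(t)sin(4t).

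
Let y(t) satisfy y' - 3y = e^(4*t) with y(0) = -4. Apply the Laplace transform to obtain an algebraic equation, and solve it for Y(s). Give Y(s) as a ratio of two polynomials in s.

Y(s) = (-4*s + 17)/(s^2 - 7*s + 12)

Transform both sides with L{·}.
The derivative rules (L{y'} = sY - y(0) = sY - (-4)) turn the left side into (s - 3)Y - (-4).
The right side is L{e^(4*t)} = 1/(s - 4).
So (s - 3)Y = 1/(s - 4) + (-4).
Divide through and combine into a single rational function.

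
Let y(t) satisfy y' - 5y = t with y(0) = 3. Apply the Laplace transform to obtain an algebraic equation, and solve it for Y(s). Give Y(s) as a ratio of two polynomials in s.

Y(s) = (3*s^2 + 1)/(s^3 - 5*s^2)

Transform both sides with L{·}.
With L{y'} = sY - y(0) = sY - 3: the LHS transforms to (s - 5)Y - (3).
The right side is L{t} = s^(-2).
So (s - 5)Y = s^(-2) + (3).
Divide through and combine into a single rational function.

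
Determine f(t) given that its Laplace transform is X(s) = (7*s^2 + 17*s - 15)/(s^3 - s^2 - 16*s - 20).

Factor the denominator: s^3 - s^2 - 16*s - 20 = (s - 5)*(s + 2)^2.
Partial fraction decomposition gives [2/(s + 2)] + [3/(s + 2)^2] + [5/(s - 5)].
Invert each term: 2/(s + 2) ↔ 2e^(-2t); 3/(s + 2)^2 ↔ 3t·e^(-2t); 5/(s - 5) ↔ 5e^(5t).

f(t) = 3*t*exp(-2*t) + 5*exp(5*t) + 2*exp(-2*t)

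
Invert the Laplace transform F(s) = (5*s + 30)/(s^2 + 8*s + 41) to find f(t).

Complete the square in the denominator: s^2 + 8*s + 41 = (s + 4)^2 + 5^2.
Split the numerator to match: 5*s + 30 = 5·(s + 4) + 2·5.
Invert each term: 5·(s + 4)/((s + 4)^2 + 25) ↔ 5e^(-4t)cos(5t); 2·5/((s + 4)^2 + 25) ↔ 2e^(-4t)sin(5t).

f(t) = 2*exp(-4*t)*sin(5*t) + 5*exp(-4*t)*cos(5*t)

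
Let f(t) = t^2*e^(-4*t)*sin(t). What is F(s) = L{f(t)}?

F(s) = 2*(3*s^2 + 24*s + 47)/(s^2 + 8*s + 17)^3

L{sin(t)} = 1/(s^2 + 1).
Multiplying by e^(-4t) shifts s → s + 4, so L{e^(-4*t)*sin(t)} = 1/((s + 4)^2 + 1).
Then apply L{t^2·g(t)} = (-1)^2 d^2/ds^2[G(s)] with G(s) = 1/((s + 4)^2 + 1):
differentiating 2 times and applying the sign gives 2*(3*s^2 + 24*s + 47)/(s^2 + 8*s + 17)^3.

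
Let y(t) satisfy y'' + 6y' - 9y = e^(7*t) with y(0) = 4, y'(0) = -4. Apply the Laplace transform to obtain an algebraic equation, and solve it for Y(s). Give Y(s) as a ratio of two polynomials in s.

Laplace-transform each side.
Using L{y''} = s^2 Y - s·y(0) - y'(0) and L{y'} = sY - y(0), with y(0) = 4, y'(0) = -4, the left side becomes (s^2 + 6*s - 9)Y - (4*s + 20).
The right side is L{e^(7*t)} = 1/(s - 7).
So (s^2 + 6*s - 9)Y = 1/(s - 7) + (4*s + 20).
Divide through and combine into a single rational function.

Y(s) = (4*s^2 - 8*s - 139)/(s^3 - s^2 - 51*s + 63)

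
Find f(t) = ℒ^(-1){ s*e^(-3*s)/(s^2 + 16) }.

The factor e^(-3s) signals a time shift by c = 3 (second shifting theorem).
L{cos(4t)} = s/(s^2 + 16), so L^-1{s/(s^2 + 16)} = cos(4*t).
Hence the inverse is u(t - 3) times that function evaluated at t - 3.

f(t) = Heaviside(t - 3)*(cos(4*t - 12))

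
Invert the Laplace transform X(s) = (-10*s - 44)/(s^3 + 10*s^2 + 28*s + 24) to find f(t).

Factor the denominator: s^3 + 10*s^2 + 28*s + 24 = (s + 2)^2*(s + 6).
Partial fraction decomposition gives [-1/(s + 2)] + [-6/(s + 2)^2] + [1/(s + 6)].
Invert each term: -1/(s + 2) ↔ -e^(-2t); -6/(s + 2)^2 ↔ -6t·e^(-2t); 1/(s + 6) ↔ e^(-6t).

f(t) = -6*t*exp(-2*t) - exp(-2*t) + exp(-6*t)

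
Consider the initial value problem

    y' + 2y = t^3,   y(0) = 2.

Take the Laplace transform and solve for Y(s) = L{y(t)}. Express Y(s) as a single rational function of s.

Apply the Laplace transform to the equation.
With L{y'} = sY - y(0) = sY - 2: the LHS transforms to (s + 2)Y - (2).
The right side is L{t^3} = 6/s^4.
So (s + 2)Y = 6/s^4 + (2).
Divide through and combine into a single rational function.

Y(s) = (2*s^4 + 6)/(s^5 + 2*s^4)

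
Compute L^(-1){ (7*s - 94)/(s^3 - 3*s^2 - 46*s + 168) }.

-2*exp(6*t) + 3*exp(4*t) - exp(-7*t)

Factor the denominator: s^3 - 3*s^2 - 46*s + 168 = (s - 6)*(s - 4)*(s + 7).
Partial fraction decomposition gives [-1/(s + 7)] + [3/(s - 4)] + [-2/(s - 6)].
Invert each term: -1/(s + 7) ↔ -e^(-7t); 3/(s - 4) ↔ 3e^(4t); -2/(s - 6) ↔ -2e^(6t).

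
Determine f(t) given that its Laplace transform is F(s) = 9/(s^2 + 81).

Since L{sin(9t)} = 9/(s^2 + 81), the inverse is sin(9*t).

f(t) = sin(9*t)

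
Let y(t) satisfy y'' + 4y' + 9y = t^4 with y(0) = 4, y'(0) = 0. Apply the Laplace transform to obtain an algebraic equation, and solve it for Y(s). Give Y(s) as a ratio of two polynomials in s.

Apply the Laplace transform to the equation.
The derivative rules (L{y''} = s^2 Y - s·y(0) - y'(0) and L{y'} = sY - y(0), with y(0) = 4, y'(0) = 0) turn the left side into (s^2 + 4*s + 9)Y - (4*s + 16).
The right side is L{t^4} = 24/s^5.
So (s^2 + 4*s + 9)Y = 24/s^5 + (4*s + 16).
Isolate Y and clear denominators.

Y(s) = (4*s^6 + 16*s^5 + 24)/(s^7 + 4*s^6 + 9*s^5)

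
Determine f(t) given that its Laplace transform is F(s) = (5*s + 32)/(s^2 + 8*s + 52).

f(t) = 2*exp(-4*t)*sin(6*t) + 5*exp(-4*t)*cos(6*t)

Complete the square in the denominator: s^2 + 8*s + 52 = (s + 4)^2 + 6^2.
Split the numerator to match: 5*s + 32 = 5·(s + 4) + 2·6.
Invert each term: 5·(s + 4)/((s + 4)^2 + 36) ↔ 5e^(-4t)cos(6t); 2·6/((s + 4)^2 + 36) ↔ 2e^(-4t)sin(6t).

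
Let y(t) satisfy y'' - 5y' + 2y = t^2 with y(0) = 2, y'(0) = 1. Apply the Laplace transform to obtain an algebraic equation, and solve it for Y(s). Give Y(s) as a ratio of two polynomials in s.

Y(s) = (2*s^4 - 9*s^3 + 2)/(s^5 - 5*s^4 + 2*s^3)

Apply the Laplace transform to the equation.
Using L{y''} = s^2 Y - s·y(0) - y'(0) and L{y'} = sY - y(0), with y(0) = 2, y'(0) = 1, the left side becomes (s^2 - 5*s + 2)Y - (2*s - 9).
The right side is L{t^2} = 2/s^3.
So (s^2 - 5*s + 2)Y = 2/s^3 + (2*s - 9).
Divide through and combine into a single rational function.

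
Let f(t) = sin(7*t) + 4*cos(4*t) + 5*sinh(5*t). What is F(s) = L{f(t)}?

By linearity of the Laplace transform, transform each term separately.
L{sin(7t)} = 7/(s^2 + 49); (4)·[L{cos(4t)} = s/(s^2 + 16)]; (5)·[L{sinh(5t)} = 5/(s^2 - 25)].

F(s) = 4*s/(s^2 + 16) + 7/(s^2 + 49) + 25/(s^2 - 25)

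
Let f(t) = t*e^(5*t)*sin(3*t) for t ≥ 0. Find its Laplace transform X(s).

X(s) = 6*(s - 5)/(s^2 - 10*s + 34)^2

L{sin(3t)} = 3/(s^2 + 9).
Multiplying by e^(5t) shifts s → s - 5, so L{e^(5*t)*sin(3*t)} = 3/((s - 5)^2 + 9).
Then apply L{t·g(t)} = -d/ds[G(s)] with G(s) = 3/((s - 5)^2 + 9):
differentiating 1 time and applying the sign gives 6*(s - 5)/(s^2 - 10*s + 34)^2.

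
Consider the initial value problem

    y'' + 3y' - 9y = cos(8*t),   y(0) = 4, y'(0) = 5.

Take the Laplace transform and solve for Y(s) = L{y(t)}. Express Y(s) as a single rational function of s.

Y(s) = (4*s^3 + 17*s^2 + 257*s + 1088)/(s^4 + 3*s^3 + 55*s^2 + 192*s - 576)

Transform both sides with L{·}.
Using L{y''} = s^2 Y - s·y(0) - y'(0) and L{y'} = sY - y(0), with y(0) = 4, y'(0) = 5, the left side becomes (s^2 + 3*s - 9)Y - (4*s + 17).
The right side is L{cos(8*t)} = s/(s^2 + 64).
So (s^2 + 3*s - 9)Y = s/(s^2 + 64) + (4*s + 17).
Solve for Y(s) and write it as one ratio of polynomials.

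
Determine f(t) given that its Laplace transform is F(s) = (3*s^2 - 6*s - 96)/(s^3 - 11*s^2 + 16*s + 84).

Factor the denominator: s^3 - 11*s^2 + 16*s + 84 = (s - 7)*(s - 6)*(s + 2).
Partial fraction decomposition gives [-1/(s + 2)] + [1/(s - 7)] + [3/(s - 6)].
Invert each term: -1/(s + 2) ↔ -e^(-2t); 1/(s - 7) ↔ e^(7t); 3/(s - 6) ↔ 3e^(6t).

f(t) = exp(7*t) + 3*exp(6*t) - exp(-2*t)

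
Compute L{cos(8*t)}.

L{cos(8t)} = s/(s^2 + 64).

s/(s^2 + 64)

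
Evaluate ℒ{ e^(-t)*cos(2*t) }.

(s + 1)/((s + 1)^2 + 4)

L{cos(2t)} = s/(s^2 + 4).
By the first shifting theorem, multiplying by e^(-t) replaces s with s + 1.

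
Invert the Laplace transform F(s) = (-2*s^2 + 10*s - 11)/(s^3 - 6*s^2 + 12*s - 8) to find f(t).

Factor the denominator: s^3 - 6*s^2 + 12*s - 8 = (s - 2)^3.
Partial fraction decomposition gives [-2/(s - 2)] + [2/(s - 2)^2] + [(s - 2)^(-3)].
Invert each term: -2/(s - 2) ↔ -2e^(2t); 2/(s - 2)^2 ↔ 2t·e^(2t); 1/(s - 2)^3 ↔ (1/2)t^2·e^(2t).

f(t) = t^2*exp(2*t)/2 + 2*t*exp(2*t) - 2*exp(2*t)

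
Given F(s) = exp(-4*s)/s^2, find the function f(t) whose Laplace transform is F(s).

f(t) = Heaviside(t - 4)*(t - 4)

The factor e^(-4s) signals a time shift by c = 4 (second shifting theorem).
L{t} = 1!/s^2 = 1/s^2, so L^-1{s^(-2)} = t.
Hence the inverse is u(t - 4) times that function evaluated at t - 4.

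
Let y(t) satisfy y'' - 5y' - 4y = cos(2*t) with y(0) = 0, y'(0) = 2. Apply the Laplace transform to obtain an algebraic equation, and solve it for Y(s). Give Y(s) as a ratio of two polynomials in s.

Y(s) = (2*s^2 + s + 8)/(s^4 - 5*s^3 - 20*s - 16)

Laplace-transform each side.
The derivative rules (L{y''} = s^2 Y - s·y(0) - y'(0) and L{y'} = sY - y(0), with y(0) = 0, y'(0) = 2) turn the left side into (s^2 - 5*s - 4)Y - (2).
The right side is L{cos(2*t)} = s/(s^2 + 4).
So (s^2 - 5*s - 4)Y = s/(s^2 + 4) + (2).
Isolate Y and clear denominators.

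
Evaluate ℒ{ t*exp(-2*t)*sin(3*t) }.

L{sin(3t)} = 3/(s^2 + 9).
Multiplying by e^(-2t) shifts s → s + 2, so L{exp(-2*t)*sin(3*t)} = 3/((s + 2)^2 + 9).
Then apply L{t·g(t)} = -d/ds[H(s)] with H(s) = 3/((s + 2)^2 + 9):
differentiating 1 time and applying the sign gives 6*(s + 2)/(s^2 + 4*s + 13)^2.

6*(s + 2)/(s^2 + 4*s + 13)^2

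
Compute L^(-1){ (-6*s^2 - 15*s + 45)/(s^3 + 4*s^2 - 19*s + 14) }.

Factor the denominator: s^3 + 4*s^2 - 19*s + 14 = (s - 2)*(s - 1)*(s + 7).
Partial fraction decomposition gives [-3/(s - 1)] + [-2/(s + 7)] + [-1/(s - 2)].
Invert each term: -3/(s - 1) ↔ -3e^(t); -2/(s + 7) ↔ -2e^(-7t); -1/(s - 2) ↔ -e^(2t).

-exp(2*t) - 3*exp(t) - 2*exp(-7*t)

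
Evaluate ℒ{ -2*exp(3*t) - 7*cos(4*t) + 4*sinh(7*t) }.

The transform is linear, so treat each term independently.
(4)·[L{sinh(7t)} = 7/(s^2 - 49)]; (-7)·[L{cos(4t)} = s/(s^2 + 16)]; (-2)·[L{e^(3t)} = 1/(s - 3)].

-7*s/(s^2 + 16) + 28/(s^2 - 49) - 2/(s - 3)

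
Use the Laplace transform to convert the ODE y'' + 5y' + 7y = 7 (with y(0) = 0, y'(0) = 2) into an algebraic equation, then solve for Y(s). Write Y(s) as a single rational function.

Apply the Laplace transform to the equation.
With L{y''} = s^2 Y - s·y(0) - y'(0) and L{y'} = sY - y(0), with y(0) = 0, y'(0) = 2: the LHS transforms to (s^2 + 5*s + 7)Y - (2).
The right side is L{7} = 7/s.
So (s^2 + 5*s + 7)Y = 7/s + (2).
Solve for Y(s) and write it as one ratio of polynomials.

Y(s) = (2*s + 7)/(s^3 + 5*s^2 + 7*s)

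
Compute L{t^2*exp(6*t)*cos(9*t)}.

2*(s - 6)*(s^2 - 12*s - 207)/(s^2 - 12*s + 117)^3

L{cos(9t)} = s/(s^2 + 81).
Multiplying by e^(6t) shifts s → s - 6, so L{exp(6*t)*cos(9*t)} = (s - 6)/((s - 6)^2 + 81).
Then apply L{t^2·g(t)} = (-1)^2 d^2/ds^2[G(s)] with G(s) = (s - 6)/((s - 6)^2 + 81):
differentiating 2 times and applying the sign gives 2*(s - 6)*(s^2 - 12*s - 207)/(s^2 - 12*s + 117)^3.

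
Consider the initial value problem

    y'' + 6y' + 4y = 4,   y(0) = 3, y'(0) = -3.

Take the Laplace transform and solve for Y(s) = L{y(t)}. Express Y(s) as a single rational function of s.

Apply the Laplace transform to the equation.
The derivative rules (L{y''} = s^2 Y - s·y(0) - y'(0) and L{y'} = sY - y(0), with y(0) = 3, y'(0) = -3) turn the left side into (s^2 + 6*s + 4)Y - (3*s + 15).
The right side is L{4} = 4/s.
So (s^2 + 6*s + 4)Y = 4/s + (3*s + 15).
Isolate Y and clear denominators.

Y(s) = (3*s^2 + 15*s + 4)/(s^3 + 6*s^2 + 4*s)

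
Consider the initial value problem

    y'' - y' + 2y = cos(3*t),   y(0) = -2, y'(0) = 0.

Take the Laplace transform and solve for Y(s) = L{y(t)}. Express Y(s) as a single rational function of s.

Transform both sides with L{·}.
The derivative rules (L{y''} = s^2 Y - s·y(0) - y'(0) and L{y'} = sY - y(0), with y(0) = -2, y'(0) = 0) turn the left side into (s^2 - s + 2)Y - (-2*s + 2).
The right side is L{cos(3*t)} = s/(s^2 + 9).
So (s^2 - s + 2)Y = s/(s^2 + 9) + (-2*s + 2).
Divide through and combine into a single rational function.

Y(s) = (-2*s^3 + 2*s^2 - 17*s + 18)/(s^4 - s^3 + 11*s^2 - 9*s + 18)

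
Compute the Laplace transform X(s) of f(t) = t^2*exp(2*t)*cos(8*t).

L{cos(8t)} = s/(s^2 + 64).
Multiplying by e^(2t) shifts s → s - 2, so L{exp(2*t)*cos(8*t)} = (s - 2)/((s - 2)^2 + 64).
Then apply L{t^2·g(t)} = (-1)^2 d^2/ds^2[G(s)] with G(s) = (s - 2)/((s - 2)^2 + 64):
differentiating 2 times and applying the sign gives 2*(s - 2)*(s^2 - 4*s - 188)/(s^2 - 4*s + 68)^3.

X(s) = 2*(s - 2)*(s^2 - 4*s - 188)/(s^2 - 4*s + 68)^3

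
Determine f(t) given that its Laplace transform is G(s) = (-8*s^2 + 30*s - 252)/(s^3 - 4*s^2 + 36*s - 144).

Factor the denominator: s^3 - 4*s^2 + 36*s - 144 = (s - 4)*(s^2 + 36).
Partial fraction decomposition gives [-5/(s - 4)] + [-3*s/(s^2 + 36)] + [18/(s^2 + 36)].
Invert each term: -5/(s - 4) ↔ -5e^(4t); -3·s/(s^2 + 36) ↔ -3cos(6t); 3·6/(s^2 + 36) ↔ 3sin(6t).

f(t) = -5*exp(4*t) + 3*sin(6*t) - 3*cos(6*t)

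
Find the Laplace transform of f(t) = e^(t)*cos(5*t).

L{cos(5t)} = s/(s^2 + 25).
By the first shifting theorem, multiplying by e^(t) replaces s with s - 1.

(s - 1)/((s - 1)^2 + 25)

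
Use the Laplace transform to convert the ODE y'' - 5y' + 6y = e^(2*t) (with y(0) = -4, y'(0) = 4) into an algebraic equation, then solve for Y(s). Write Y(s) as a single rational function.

Y(s) = (-4*s^2 + 32*s - 47)/(s^3 - 7*s^2 + 16*s - 12)

Transform both sides with L{·}.
The derivative rules (L{y''} = s^2 Y - s·y(0) - y'(0) and L{y'} = sY - y(0), with y(0) = -4, y'(0) = 4) turn the left side into (s^2 - 5*s + 6)Y - (-4*s + 24).
The right side is L{e^(2*t)} = 1/(s - 2).
So (s^2 - 5*s + 6)Y = 1/(s - 2) + (-4*s + 24).
Solve for Y(s) and write it as one ratio of polynomials.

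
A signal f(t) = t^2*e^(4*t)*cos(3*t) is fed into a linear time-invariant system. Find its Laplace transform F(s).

F(s) = 2*(s - 4)*(s^2 - 8*s - 11)/(s^2 - 8*s + 25)^3

L{cos(3t)} = s/(s^2 + 9).
Multiplying by e^(4t) shifts s → s - 4, so L{e^(4*t)*cos(3*t)} = (s - 4)/((s - 4)^2 + 9).
Then apply L{t^2·g(t)} = (-1)^2 d^2/ds^2[G(s)] with G(s) = (s - 4)/((s - 4)^2 + 9):
differentiating 2 times and applying the sign gives 2*(s - 4)*(s^2 - 8*s - 11)/(s^2 - 8*s + 25)^3.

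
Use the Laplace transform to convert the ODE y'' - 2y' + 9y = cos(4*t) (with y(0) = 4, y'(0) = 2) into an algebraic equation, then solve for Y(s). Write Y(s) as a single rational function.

Y(s) = (4*s^3 - 6*s^2 + 65*s - 96)/(s^4 - 2*s^3 + 25*s^2 - 32*s + 144)

Take the Laplace transform of both sides.
With L{y''} = s^2 Y - s·y(0) - y'(0) and L{y'} = sY - y(0), with y(0) = 4, y'(0) = 2: the LHS transforms to (s^2 - 2*s + 9)Y - (4*s - 6).
The right side is L{cos(4*t)} = s/(s^2 + 16).
So (s^2 - 2*s + 9)Y = s/(s^2 + 16) + (4*s - 6).
Isolate Y and clear denominators.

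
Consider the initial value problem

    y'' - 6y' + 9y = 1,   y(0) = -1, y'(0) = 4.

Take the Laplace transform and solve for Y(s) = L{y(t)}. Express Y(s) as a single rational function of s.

Transform both sides with L{·}.
Using L{y''} = s^2 Y - s·y(0) - y'(0) and L{y'} = sY - y(0), with y(0) = -1, y'(0) = 4, the left side becomes (s^2 - 6*s + 9)Y - (-s + 10).
The right side is L{1} = 1/s.
So (s^2 - 6*s + 9)Y = 1/s + (-s + 10).
Isolate Y and clear denominators.

Y(s) = (-s^2 + 10*s + 1)/(s^3 - 6*s^2 + 9*s)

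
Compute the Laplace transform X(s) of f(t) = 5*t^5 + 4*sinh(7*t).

By linearity of the Laplace transform, transform each term separately.
(4)·[L{sinh(7t)} = 7/(s^2 - 49)]; (5)·[L{t^5} = 5!/s^6 = 120/s^6].

X(s) = 28/(s^2 - 49) + 600/s^6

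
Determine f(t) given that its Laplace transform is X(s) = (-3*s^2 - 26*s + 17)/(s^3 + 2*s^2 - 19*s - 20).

Factor the denominator: s^3 + 2*s^2 - 19*s - 20 = (s - 4)*(s + 1)*(s + 5).
Partial fraction decomposition gives [-2/(s + 1)] + [2/(s + 5)] + [-3/(s - 4)].
Invert each term: -2/(s + 1) ↔ -2e^(-t); 2/(s + 5) ↔ 2e^(-5t); -3/(s - 4) ↔ -3e^(4t).

f(t) = -3*exp(4*t) - 2*exp(-t) + 2*exp(-5*t)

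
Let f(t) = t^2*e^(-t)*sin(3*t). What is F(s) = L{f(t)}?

F(s) = 18*(s^2 + 2*s - 2)/(s^2 + 2*s + 10)^3

L{sin(3t)} = 3/(s^2 + 9).
Multiplying by e^(-t) shifts s → s + 1, so L{e^(-t)*sin(3*t)} = 3/((s + 1)^2 + 9).
Then apply L{t^2·g(t)} = (-1)^2 d^2/ds^2[G(s)] with G(s) = 3/((s + 1)^2 + 9):
differentiating 2 times and applying the sign gives 18*(s^2 + 2*s - 2)/(s^2 + 2*s + 10)^3.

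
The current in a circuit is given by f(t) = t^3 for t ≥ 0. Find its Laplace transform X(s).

L{t^3} = 3!/s^4 = 6/s^4.

X(s) = 6/s^4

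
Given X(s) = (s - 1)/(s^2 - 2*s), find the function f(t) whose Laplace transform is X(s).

f(t) = exp(t)*cosh(t)

Rewrite the denominator: s^2 - 2*s = (s - 1)^2 - 1.
The form in (s - 1) signals a first-shifting-theorem factor e^(t).
Since L{cosh(t)} = s/(s^2 - 1), the inverse is e^(t)*cosh(t).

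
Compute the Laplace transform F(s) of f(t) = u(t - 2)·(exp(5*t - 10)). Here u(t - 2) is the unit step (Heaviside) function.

F(s) = exp(-2*s)/(s - 5)

By the second shifting theorem, L{u(t - c)·g(t - c)} = e^(-cs)·G(s) with c = 2 and G(s) = L{g(t)}.
L{e^(5t)} = 1/(s - 5).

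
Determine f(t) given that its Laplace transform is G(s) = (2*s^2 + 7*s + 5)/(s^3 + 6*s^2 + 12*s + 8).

f(t) = -t^2*exp(-2*t)/2 - t*exp(-2*t) + 2*exp(-2*t)

Factor the denominator: s^3 + 6*s^2 + 12*s + 8 = (s + 2)^3.
Partial fraction decomposition gives [2/(s + 2)] + [-1/(s + 2)^2] + [-1/(s + 2)^3].
Invert each term: 2/(s + 2) ↔ 2e^(-2t); -1/(s + 2)^2 ↔ -t·e^(-2t); -1/(s + 2)^3 ↔ (-1/2)t^2·e^(-2t).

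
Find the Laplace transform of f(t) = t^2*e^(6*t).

2/(s - 6)^3

L{e^(6t)} = 1/(s - 6).
Then apply L{t^2·g(t)} = (-1)^2 d^2/ds^2[G(s)] with G(s) = 1/(s - 6):
differentiating 2 times and applying the sign gives 2/(s - 6)^3.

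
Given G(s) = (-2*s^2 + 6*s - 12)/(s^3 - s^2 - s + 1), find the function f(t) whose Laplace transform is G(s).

Factor the denominator: s^3 - s^2 - s + 1 = (s - 1)^2*(s + 1).
Partial fraction decomposition gives [3/(s - 1)] + [-4/(s - 1)^2] + [-5/(s + 1)].
Invert each term: 3/(s - 1) ↔ 3e^(t); -4/(s - 1)^2 ↔ -4t·e^(t); -5/(s + 1) ↔ -5e^(-t).

f(t) = -4*t*exp(t) + 3*exp(t) - 5*exp(-t)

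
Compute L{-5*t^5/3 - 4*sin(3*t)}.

Apply the Laplace transform termwise.
(-4)·[L{sin(3t)} = 3/(s^2 + 9)]; (-5/3)·[L{t^5} = 5!/s^6 = 120/s^6].

-12/(s^2 + 9) - 200/s^6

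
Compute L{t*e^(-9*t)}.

(s + 9)^(-2)

L{e^(-9t)} = 1/(s + 9).
Then apply L{t·g(t)} = -d/ds[G(s)] with G(s) = 1/(s + 9):
differentiating 1 time and applying the sign gives (s + 9)^(-2).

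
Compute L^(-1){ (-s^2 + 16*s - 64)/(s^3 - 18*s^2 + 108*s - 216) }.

Factor the denominator: s^3 - 18*s^2 + 108*s - 216 = (s - 6)^3.
Partial fraction decomposition gives [-1/(s - 6)] + [4/(s - 6)^2] + [-4/(s - 6)^3].
Invert each term: -1/(s - 6) ↔ -e^(6t); 4/(s - 6)^2 ↔ 4t·e^(6t); -4/(s - 6)^3 ↔ (-2)t^2·e^(6t).

-2*t^2*exp(6*t) + 4*t*exp(6*t) - exp(6*t)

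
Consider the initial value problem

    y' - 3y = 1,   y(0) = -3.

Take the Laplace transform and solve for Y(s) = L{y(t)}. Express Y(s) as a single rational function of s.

Y(s) = (-3*s + 1)/(s^2 - 3*s)

Take the Laplace transform of both sides.
Using L{y'} = sY - y(0) = sY - (-3), the left side becomes (s - 3)Y - (-3).
The right side is L{1} = 1/s.
So (s - 3)Y = 1/s + (-3).
Divide through and combine into a single rational function.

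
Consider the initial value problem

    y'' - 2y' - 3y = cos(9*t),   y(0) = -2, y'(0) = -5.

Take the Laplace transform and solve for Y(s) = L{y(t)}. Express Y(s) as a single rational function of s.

Apply the Laplace transform to the equation.
With L{y''} = s^2 Y - s·y(0) - y'(0) and L{y'} = sY - y(0), with y(0) = -2, y'(0) = -5: the LHS transforms to (s^2 - 2*s - 3)Y - (-2*s - 1).
The right side is L{cos(9*t)} = s/(s^2 + 81).
So (s^2 - 2*s - 3)Y = s/(s^2 + 81) + (-2*s - 1).
Divide through and combine into a single rational function.

Y(s) = (-2*s^3 - s^2 - 161*s - 81)/(s^4 - 2*s^3 + 78*s^2 - 162*s - 243)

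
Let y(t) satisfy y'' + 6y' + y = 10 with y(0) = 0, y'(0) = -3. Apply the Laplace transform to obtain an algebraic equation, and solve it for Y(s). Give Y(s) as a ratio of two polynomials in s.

Y(s) = (-3*s + 10)/(s^3 + 6*s^2 + s)

Laplace-transform each side.
With L{y''} = s^2 Y - s·y(0) - y'(0) and L{y'} = sY - y(0), with y(0) = 0, y'(0) = -3: the LHS transforms to (s^2 + 6*s + 1)Y - (-3).
The right side is L{10} = 10/s.
So (s^2 + 6*s + 1)Y = 10/s + (-3).
Divide through and combine into a single rational function.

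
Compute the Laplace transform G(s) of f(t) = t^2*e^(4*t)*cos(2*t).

G(s) = 2*(s - 4)*(s^2 - 8*s + 4)/(s^2 - 8*s + 20)^3

L{cos(2t)} = s/(s^2 + 4).
Multiplying by e^(4t) shifts s → s - 4, so L{e^(4*t)*cos(2*t)} = (s - 4)/((s - 4)^2 + 4).
Then apply L{t^2·g(t)} = (-1)^2 d^2/ds^2[H(s)] with H(s) = (s - 4)/((s - 4)^2 + 4):
differentiating 2 times and applying the sign gives 2*(s - 4)*(s^2 - 8*s + 4)/(s^2 - 8*s + 20)^3.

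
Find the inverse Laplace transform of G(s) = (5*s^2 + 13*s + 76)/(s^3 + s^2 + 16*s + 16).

3*sin(4*t) + cos(4*t) + 4*exp(-t)

Factor the denominator: s^3 + s^2 + 16*s + 16 = (s + 1)*(s^2 + 16).
Partial fraction decomposition gives [4/(s + 1)] + [s/(s^2 + 16)] + [12/(s^2 + 16)].
Invert each term: 4/(s + 1) ↔ 4e^(-t); 1·s/(s^2 + 16) ↔ cos(4t); 3·4/(s^2 + 16) ↔ 3sin(4t).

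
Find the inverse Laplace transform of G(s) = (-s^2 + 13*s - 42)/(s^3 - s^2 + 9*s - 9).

-3*exp(t) + 5*sin(3*t) + 2*cos(3*t)

Factor the denominator: s^3 - s^2 + 9*s - 9 = (s - 1)*(s^2 + 9).
Partial fraction decomposition gives [-3/(s - 1)] + [2*s/(s^2 + 9)] + [15/(s^2 + 9)].
Invert each term: -3/(s - 1) ↔ -3e^(t); 2·s/(s^2 + 9) ↔ 2cos(3t); 5·3/(s^2 + 9) ↔ 5sin(3t).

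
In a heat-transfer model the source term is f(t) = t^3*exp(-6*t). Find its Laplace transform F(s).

L{t^3} = 3!/s^4 = 6/s^4.
By the first shifting theorem, multiplying by e^(-6t) replaces s with s + 6.

F(s) = 6/(s + 6)^4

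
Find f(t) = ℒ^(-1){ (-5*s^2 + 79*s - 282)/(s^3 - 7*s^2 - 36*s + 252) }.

f(t) = 2*exp(7*t) - exp(6*t) - 6*exp(-6*t)

Factor the denominator: s^3 - 7*s^2 - 36*s + 252 = (s - 7)*(s - 6)*(s + 6).
Partial fraction decomposition gives [-6/(s + 6)] + [-1/(s - 6)] + [2/(s - 7)].
Invert each term: -6/(s + 6) ↔ -6e^(-6t); -1/(s - 6) ↔ -e^(6t); 2/(s - 7) ↔ 2e^(7t).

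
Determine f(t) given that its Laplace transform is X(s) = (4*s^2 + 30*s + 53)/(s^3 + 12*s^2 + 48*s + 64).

f(t) = -3*t^2*exp(-4*t)/2 - 2*t*exp(-4*t) + 4*exp(-4*t)

Factor the denominator: s^3 + 12*s^2 + 48*s + 64 = (s + 4)^3.
Partial fraction decomposition gives [4/(s + 4)] + [-2/(s + 4)^2] + [-3/(s + 4)^3].
Invert each term: 4/(s + 4) ↔ 4e^(-4t); -2/(s + 4)^2 ↔ -2t·e^(-4t); -3/(s + 4)^3 ↔ (-3/2)t^2·e^(-4t).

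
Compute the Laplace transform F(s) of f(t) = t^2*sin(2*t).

F(s) = 4*(3*s^2 - 4)/(s^2 + 4)^3

L{sin(2t)} = 2/(s^2 + 4).
Then apply L{t^2·g(t)} = (-1)^2 d^2/ds^2[G(s)] with G(s) = 2/(s^2 + 4):
differentiating 2 times and applying the sign gives 4*(3*s^2 - 4)/(s^2 + 4)^3.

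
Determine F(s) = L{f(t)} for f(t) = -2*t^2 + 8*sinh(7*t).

F(s) = 56/(s^2 - 49) - 4/s^3

Apply the Laplace transform termwise.
(8)·[L{sinh(7t)} = 7/(s^2 - 49)]; (-2)·[L{t^2} = 2!/s^3 = 2/s^3].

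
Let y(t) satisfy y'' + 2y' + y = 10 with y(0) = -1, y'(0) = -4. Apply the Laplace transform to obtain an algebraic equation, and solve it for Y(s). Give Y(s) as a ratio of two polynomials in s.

Y(s) = (-s^2 - 6*s + 10)/(s^3 + 2*s^2 + s)

Apply the Laplace transform to the equation.
The derivative rules (L{y''} = s^2 Y - s·y(0) - y'(0) and L{y'} = sY - y(0), with y(0) = -1, y'(0) = -4) turn the left side into (s^2 + 2*s + 1)Y - (-s - 6).
The right side is L{10} = 10/s.
So (s^2 + 2*s + 1)Y = 10/s + (-s - 6).
Isolate Y and clear denominators.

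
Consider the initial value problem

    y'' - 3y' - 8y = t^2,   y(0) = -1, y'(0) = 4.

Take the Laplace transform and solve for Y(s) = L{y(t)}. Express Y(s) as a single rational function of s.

Laplace-transform each side.
With L{y''} = s^2 Y - s·y(0) - y'(0) and L{y'} = sY - y(0), with y(0) = -1, y'(0) = 4: the LHS transforms to (s^2 - 3*s - 8)Y - (-s + 7).
The right side is L{t^2} = 2/s^3.
So (s^2 - 3*s - 8)Y = 2/s^3 + (-s + 7).
Isolate Y and clear denominators.

Y(s) = (-s^4 + 7*s^3 + 2)/(s^5 - 3*s^4 - 8*s^3)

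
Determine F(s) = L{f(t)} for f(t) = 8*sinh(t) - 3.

Apply the Laplace transform termwise.
(8)·[L{sinh(t)} = 1/(s^2 - 1)]; L{-3} = -3/s.

F(s) = 8/(s^2 - 1) - 3/s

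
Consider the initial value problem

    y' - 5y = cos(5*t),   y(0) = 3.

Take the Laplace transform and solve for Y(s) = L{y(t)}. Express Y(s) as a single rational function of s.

Y(s) = (3*s^2 + s + 75)/(s^3 - 5*s^2 + 25*s - 125)

Apply the Laplace transform to the equation.
With L{y'} = sY - y(0) = sY - 3: the LHS transforms to (s - 5)Y - (3).
The right side is L{cos(5*t)} = s/(s^2 + 25).
So (s - 5)Y = s/(s^2 + 25) + (3).
Divide through and combine into a single rational function.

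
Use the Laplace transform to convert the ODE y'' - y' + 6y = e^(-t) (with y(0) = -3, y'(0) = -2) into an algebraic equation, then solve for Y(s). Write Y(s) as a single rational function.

Y(s) = (-3*s^2 - 2*s + 2)/(s^3 + 5*s + 6)

Transform both sides with L{·}.
The derivative rules (L{y''} = s^2 Y - s·y(0) - y'(0) and L{y'} = sY - y(0), with y(0) = -3, y'(0) = -2) turn the left side into (s^2 - s + 6)Y - (-3*s + 1).
The right side is L{e^(-t)} = 1/(s + 1).
So (s^2 - s + 6)Y = 1/(s + 1) + (-3*s + 1).
Solve for Y(s) and write it as one ratio of polynomials.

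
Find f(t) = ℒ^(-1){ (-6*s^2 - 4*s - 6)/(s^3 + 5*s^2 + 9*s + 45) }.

Factor the denominator: s^3 + 5*s^2 + 9*s + 45 = (s + 5)*(s^2 + 9).
Partial fraction decomposition gives [-4/(s + 5)] + [-2*s/(s^2 + 9)] + [6/(s^2 + 9)].
Invert each term: -4/(s + 5) ↔ -4e^(-5t); -2·s/(s^2 + 9) ↔ -2cos(3t); 2·3/(s^2 + 9) ↔ 2sin(3t).

f(t) = 2*sin(3*t) - 2*cos(3*t) - 4*exp(-5*t)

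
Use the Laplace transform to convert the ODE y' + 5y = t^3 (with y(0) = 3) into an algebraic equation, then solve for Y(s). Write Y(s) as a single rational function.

Transform both sides with L{·}.
Using L{y'} = sY - y(0) = sY - 3, the left side becomes (s + 5)Y - (3).
The right side is L{t^3} = 6/s^4.
So (s + 5)Y = 6/s^4 + (3).
Isolate Y and clear denominators.

Y(s) = (3*s^4 + 6)/(s^5 + 5*s^4)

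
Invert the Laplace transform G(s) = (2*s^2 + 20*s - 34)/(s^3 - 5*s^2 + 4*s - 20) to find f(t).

f(t) = 4*exp(5*t) + 5*sin(2*t) - 2*cos(2*t)

Factor the denominator: s^3 - 5*s^2 + 4*s - 20 = (s - 5)*(s^2 + 4).
Partial fraction decomposition gives [4/(s - 5)] + [-2*s/(s^2 + 4)] + [10/(s^2 + 4)].
Invert each term: 4/(s - 5) ↔ 4e^(5t); -2·s/(s^2 + 4) ↔ -2cos(2t); 5·2/(s^2 + 4) ↔ 5sin(2t).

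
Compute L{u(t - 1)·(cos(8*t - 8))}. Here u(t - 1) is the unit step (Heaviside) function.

s*exp(-s)/(s^2 + 64)

By the second shifting theorem, L{u(t - c)·g(t - c)} = e^(-cs)·G(s) with c = 1 and G(s) = L{g(t)}.
L{cos(8t)} = s/(s^2 + 64).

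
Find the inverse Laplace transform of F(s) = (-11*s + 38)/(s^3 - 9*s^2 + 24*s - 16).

Factor the denominator: s^3 - 9*s^2 + 24*s - 16 = (s - 4)^2*(s - 1).
Partial fraction decomposition gives [-3/(s - 4)] + [-2/(s - 4)^2] + [3/(s - 1)].
Invert each term: -3/(s - 4) ↔ -3e^(4t); -2/(s - 4)^2 ↔ -2t·e^(4t); 3/(s - 1) ↔ 3e^(t).

-2*t*exp(4*t) - 3*exp(4*t) + 3*exp(t)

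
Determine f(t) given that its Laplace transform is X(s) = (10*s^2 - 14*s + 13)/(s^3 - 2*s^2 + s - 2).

f(t) = 5*exp(2*t) - 4*sin(t) + 5*cos(t)

Factor the denominator: s^3 - 2*s^2 + s - 2 = (s - 2)*(s^2 + 1).
Partial fraction decomposition gives [5/(s - 2)] + [5*s/(s^2 + 1)] + [-4/(s^2 + 1)].
Invert each term: 5/(s - 2) ↔ 5e^(2t); 5·s/(s^2 + 1) ↔ 5cos(t); -4·1/(s^2 + 1) ↔ -4sin(t).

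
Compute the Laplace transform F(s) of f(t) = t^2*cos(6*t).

F(s) = 2*s*(s^2 - 108)/(s^2 + 36)^3

L{cos(6t)} = s/(s^2 + 36).
Then apply L{t^2·g(t)} = (-1)^2 d^2/ds^2[G(s)] with G(s) = s/(s^2 + 36):
differentiating 2 times and applying the sign gives 2*s*(s^2 - 108)/(s^2 + 36)^3.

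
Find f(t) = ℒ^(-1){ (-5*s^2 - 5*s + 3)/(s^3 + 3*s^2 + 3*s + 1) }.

Factor the denominator: s^3 + 3*s^2 + 3*s + 1 = (s + 1)^3.
Partial fraction decomposition gives [-5/(s + 1)] + [5/(s + 1)^2] + [3/(s + 1)^3].
Invert each term: -5/(s + 1) ↔ -5e^(-t); 5/(s + 1)^2 ↔ 5t·e^(-t); 3/(s + 1)^3 ↔ (3/2)t^2·e^(-t).

f(t) = 3*t^2*exp(-t)/2 + 5*t*exp(-t) - 5*exp(-t)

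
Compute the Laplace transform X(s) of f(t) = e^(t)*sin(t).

L{sin(t)} = 1/(s^2 + 1).
By the first shifting theorem, multiplying by e^(t) replaces s with s - 1.

X(s) = 1/((s - 1)^2 + 1)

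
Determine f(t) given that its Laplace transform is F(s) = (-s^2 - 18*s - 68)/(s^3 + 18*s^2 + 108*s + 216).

f(t) = 2*t^2*exp(-6*t) - 6*t*exp(-6*t) - exp(-6*t)

Factor the denominator: s^3 + 18*s^2 + 108*s + 216 = (s + 6)^3.
Partial fraction decomposition gives [-1/(s + 6)] + [-6/(s + 6)^2] + [4/(s + 6)^3].
Invert each term: -1/(s + 6) ↔ -e^(-6t); -6/(s + 6)^2 ↔ -6t·e^(-6t); 4/(s + 6)^3 ↔ (2)t^2·e^(-6t).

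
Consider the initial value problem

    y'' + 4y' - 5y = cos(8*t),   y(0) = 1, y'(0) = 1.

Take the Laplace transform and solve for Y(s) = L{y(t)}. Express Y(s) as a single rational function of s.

Y(s) = (s^3 + 5*s^2 + 65*s + 320)/(s^4 + 4*s^3 + 59*s^2 + 256*s - 320)

Transform both sides with L{·}.
Using L{y''} = s^2 Y - s·y(0) - y'(0) and L{y'} = sY - y(0), with y(0) = 1, y'(0) = 1, the left side becomes (s^2 + 4*s - 5)Y - (s + 5).
The right side is L{cos(8*t)} = s/(s^2 + 64).
So (s^2 + 4*s - 5)Y = s/(s^2 + 64) + (s + 5).
Isolate Y and clear denominators.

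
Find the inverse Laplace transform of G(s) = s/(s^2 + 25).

Since L{cos(5t)} = s/(s^2 + 25), the inverse is cos(5*t).

cos(5*t)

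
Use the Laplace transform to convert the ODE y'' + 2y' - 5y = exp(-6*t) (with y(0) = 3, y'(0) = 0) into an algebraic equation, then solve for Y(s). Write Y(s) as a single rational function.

Laplace-transform each side.
Using L{y''} = s^2 Y - s·y(0) - y'(0) and L{y'} = sY - y(0), with y(0) = 3, y'(0) = 0, the left side becomes (s^2 + 2*s - 5)Y - (3*s + 6).
The right side is L{exp(-6*t)} = 1/(s + 6).
So (s^2 + 2*s - 5)Y = 1/(s + 6) + (3*s + 6).
Solve for Y(s) and write it as one ratio of polynomials.

Y(s) = (3*s^2 + 24*s + 37)/(s^3 + 8*s^2 + 7*s - 30)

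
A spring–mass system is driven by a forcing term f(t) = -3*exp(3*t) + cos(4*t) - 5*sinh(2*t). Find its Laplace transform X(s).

X(s) = s/(s^2 + 16) - 10/(s^2 - 4) - 3/(s - 3)

Apply the Laplace transform termwise.
(-5)·[L{sinh(2t)} = 2/(s^2 - 4)]; (-3)·[L{e^(3t)} = 1/(s - 3)]; L{cos(4t)} = s/(s^2 + 16).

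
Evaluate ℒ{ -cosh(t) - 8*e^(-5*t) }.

-s/(s^2 - 1) - 8/(s + 5)

By linearity of the Laplace transform, transform each term separately.
(-1)·[L{cosh(t)} = s/(s^2 - 1)]; (-8)·[L{e^(-5t)} = 1/(s + 5)].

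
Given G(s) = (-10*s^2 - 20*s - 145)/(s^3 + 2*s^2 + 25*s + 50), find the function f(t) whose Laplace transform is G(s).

Factor the denominator: s^3 + 2*s^2 + 25*s + 50 = (s + 2)*(s^2 + 25).
Partial fraction decomposition gives [-5/(s + 2)] + [-5*s/(s^2 + 25)] + [-10/(s^2 + 25)].
Invert each term: -5/(s + 2) ↔ -5e^(-2t); -5·s/(s^2 + 25) ↔ -5cos(5t); -2·5/(s^2 + 25) ↔ -2sin(5t).

f(t) = -2*sin(5*t) - 5*cos(5*t) - 5*exp(-2*t)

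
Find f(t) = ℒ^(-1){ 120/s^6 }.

f(t) = t^5

Since L{t^5} = 5!/s^6 = 120/s^6, the inverse is t^5.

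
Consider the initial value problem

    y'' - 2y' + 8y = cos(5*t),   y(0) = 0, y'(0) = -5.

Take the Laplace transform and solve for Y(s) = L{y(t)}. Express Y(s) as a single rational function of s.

Transform both sides with L{·}.
With L{y''} = s^2 Y - s·y(0) - y'(0) and L{y'} = sY - y(0), with y(0) = 0, y'(0) = -5: the LHS transforms to (s^2 - 2*s + 8)Y - (-5).
The right side is L{cos(5*t)} = s/(s^2 + 25).
So (s^2 - 2*s + 8)Y = s/(s^2 + 25) + (-5).
Solve for Y(s) and write it as one ratio of polynomials.

Y(s) = (-5*s^2 + s - 125)/(s^4 - 2*s^3 + 33*s^2 - 50*s + 200)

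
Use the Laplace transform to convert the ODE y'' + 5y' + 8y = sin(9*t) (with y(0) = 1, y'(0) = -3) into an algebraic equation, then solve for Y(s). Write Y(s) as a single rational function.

Apply the Laplace transform to the equation.
With L{y''} = s^2 Y - s·y(0) - y'(0) and L{y'} = sY - y(0), with y(0) = 1, y'(0) = -3: the LHS transforms to (s^2 + 5*s + 8)Y - (s + 2).
The right side is L{sin(9*t)} = 9/(s^2 + 81).
So (s^2 + 5*s + 8)Y = 9/(s^2 + 81) + (s + 2).
Divide through and combine into a single rational function.

Y(s) = (s^3 + 2*s^2 + 81*s + 171)/(s^4 + 5*s^3 + 89*s^2 + 405*s + 648)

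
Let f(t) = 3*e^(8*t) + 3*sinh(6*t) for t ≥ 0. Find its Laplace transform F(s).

Apply the Laplace transform termwise.
(3)·[L{e^(8t)} = 1/(s - 8)]; (3)·[L{sinh(6t)} = 6/(s^2 - 36)].

F(s) = 18/(s^2 - 36) + 3/(s - 8)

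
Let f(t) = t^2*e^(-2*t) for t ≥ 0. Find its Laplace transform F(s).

L{e^(-2t)} = 1/(s + 2).
Then apply L{t^2·g(t)} = (-1)^2 d^2/ds^2[G(s)] with G(s) = 1/(s + 2):
differentiating 2 times and applying the sign gives 2/(s + 2)^3.

F(s) = 2/(s + 2)^3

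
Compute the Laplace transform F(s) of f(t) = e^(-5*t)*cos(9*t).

F(s) = (s + 5)/((s + 5)^2 + 81)

L{cos(9t)} = s/(s^2 + 81).
By the first shifting theorem, multiplying by e^(-5t) replaces s with s + 5.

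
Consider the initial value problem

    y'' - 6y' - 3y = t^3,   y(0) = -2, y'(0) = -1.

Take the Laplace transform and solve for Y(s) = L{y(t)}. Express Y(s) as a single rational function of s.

Take the Laplace transform of both sides.
The derivative rules (L{y''} = s^2 Y - s·y(0) - y'(0) and L{y'} = sY - y(0), with y(0) = -2, y'(0) = -1) turn the left side into (s^2 - 6*s - 3)Y - (-2*s + 11).
The right side is L{t^3} = 6/s^4.
So (s^2 - 6*s - 3)Y = 6/s^4 + (-2*s + 11).
Divide through and combine into a single rational function.

Y(s) = (-2*s^5 + 11*s^4 + 6)/(s^6 - 6*s^5 - 3*s^4)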